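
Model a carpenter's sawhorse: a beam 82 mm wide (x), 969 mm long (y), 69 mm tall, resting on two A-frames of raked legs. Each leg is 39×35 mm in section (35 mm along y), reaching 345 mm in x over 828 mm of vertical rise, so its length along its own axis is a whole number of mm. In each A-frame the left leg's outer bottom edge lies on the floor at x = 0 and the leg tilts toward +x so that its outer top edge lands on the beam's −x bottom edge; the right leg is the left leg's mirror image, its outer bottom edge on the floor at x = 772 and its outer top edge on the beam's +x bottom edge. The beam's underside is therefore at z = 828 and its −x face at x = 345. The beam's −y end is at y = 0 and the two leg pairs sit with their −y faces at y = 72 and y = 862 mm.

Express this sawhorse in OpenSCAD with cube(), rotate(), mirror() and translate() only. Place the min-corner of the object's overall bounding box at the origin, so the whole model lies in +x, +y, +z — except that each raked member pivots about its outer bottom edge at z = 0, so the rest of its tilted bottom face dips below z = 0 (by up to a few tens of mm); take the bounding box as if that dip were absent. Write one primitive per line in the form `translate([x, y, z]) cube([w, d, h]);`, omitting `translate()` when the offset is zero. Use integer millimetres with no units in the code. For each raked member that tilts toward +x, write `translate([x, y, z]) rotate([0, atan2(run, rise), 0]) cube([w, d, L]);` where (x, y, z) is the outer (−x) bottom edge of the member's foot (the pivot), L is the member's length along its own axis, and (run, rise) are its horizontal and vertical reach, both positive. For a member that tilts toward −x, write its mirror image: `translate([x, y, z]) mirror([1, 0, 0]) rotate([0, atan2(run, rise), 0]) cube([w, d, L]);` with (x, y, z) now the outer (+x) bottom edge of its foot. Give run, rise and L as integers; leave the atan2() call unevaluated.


// leg length = √(345² + 828²) = 897
// right-leg outer foot x = 2·345 + 82 = 772
// beam min-corner = (345, 0, 828)
translate([345, 0, 828]) cube([82, 969, 69]);
translate([0, 72, 0]) rotate([0, atan2(345, 828), 0]) cube([39, 35, 897]);
translate([772, 72, 0]) mirror([1, 0, 0]) rotate([0, atan2(345, 828), 0]) cube([39, 35, 897]);
translate([0, 862, 0]) rotate([0, atan2(345, 828), 0]) cube([39, 35, 897]);
translate([772, 862, 0]) mirror([1, 0, 0]) rotate([0, atan2(345, 828), 0]) cube([39, 35, 897]);


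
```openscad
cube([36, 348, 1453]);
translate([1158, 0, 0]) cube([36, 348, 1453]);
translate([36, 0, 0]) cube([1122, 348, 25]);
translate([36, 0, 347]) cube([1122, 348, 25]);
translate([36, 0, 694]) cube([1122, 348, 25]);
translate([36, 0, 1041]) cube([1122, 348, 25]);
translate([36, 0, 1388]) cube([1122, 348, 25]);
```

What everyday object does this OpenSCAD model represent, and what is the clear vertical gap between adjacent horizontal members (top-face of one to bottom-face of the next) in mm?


A bookshelf. The clear shelf gap is 322 mm.

Two tall side panels with 5 horizontal boards between them — a bookshelf. The first two shelf undersides are at z = 0 and z = 347; with shelf thickness 25, the clear gap is 347 − 0 − 25 = 322 mm.


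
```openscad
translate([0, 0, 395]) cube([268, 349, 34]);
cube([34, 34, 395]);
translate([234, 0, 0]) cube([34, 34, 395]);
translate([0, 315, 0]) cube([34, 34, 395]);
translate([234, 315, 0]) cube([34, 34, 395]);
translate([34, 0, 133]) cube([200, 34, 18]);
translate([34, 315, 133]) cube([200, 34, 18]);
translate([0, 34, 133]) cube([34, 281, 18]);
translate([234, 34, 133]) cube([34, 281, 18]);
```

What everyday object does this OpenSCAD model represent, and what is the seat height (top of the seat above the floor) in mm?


A stool. The seat height is 429 mm.

A 268×349×34 slab at z = 395 on four corner posts — a stool. The seat top is 395 + 34 = 429 mm.


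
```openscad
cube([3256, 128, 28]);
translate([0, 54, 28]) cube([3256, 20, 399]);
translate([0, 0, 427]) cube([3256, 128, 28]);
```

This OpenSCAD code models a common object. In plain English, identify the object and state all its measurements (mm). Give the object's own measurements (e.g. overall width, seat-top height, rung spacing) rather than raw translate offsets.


An I-beam lying along x, 3256 mm long. Overall section height 455 mm. Two flanges 128 mm wide (y) and 28 mm thick, one on the floor and one at the top; a web 20 mm thick runs between them, centred on the flange width.


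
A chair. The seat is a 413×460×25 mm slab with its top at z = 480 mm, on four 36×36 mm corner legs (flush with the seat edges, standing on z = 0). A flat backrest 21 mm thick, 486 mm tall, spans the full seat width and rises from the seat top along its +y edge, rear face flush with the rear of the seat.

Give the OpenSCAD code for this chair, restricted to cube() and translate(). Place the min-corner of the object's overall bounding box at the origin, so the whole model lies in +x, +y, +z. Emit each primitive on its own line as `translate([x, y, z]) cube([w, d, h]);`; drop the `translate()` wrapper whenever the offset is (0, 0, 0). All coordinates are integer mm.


translate([0, 0, 455]) cube([413, 460, 25]);
cube([36, 36, 455]);
translate([377, 0, 0]) cube([36, 36, 455]);
translate([0, 424, 0]) cube([36, 36, 455]);
translate([377, 424, 0]) cube([36, 36, 455]);
translate([0, 439, 480]) cube([413, 21, 486]);


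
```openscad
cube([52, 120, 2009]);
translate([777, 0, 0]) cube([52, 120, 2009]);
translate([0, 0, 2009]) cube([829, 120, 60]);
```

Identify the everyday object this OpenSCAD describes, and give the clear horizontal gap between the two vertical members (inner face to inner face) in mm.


A door frame. The clear opening width is 725 mm.

Two 2009 mm tall posts with a header on top — a door frame. The left jamb is 52 mm wide at x = 0; the right jamb starts at x = 777. The clear opening is 777 − 52 = 725 mm.


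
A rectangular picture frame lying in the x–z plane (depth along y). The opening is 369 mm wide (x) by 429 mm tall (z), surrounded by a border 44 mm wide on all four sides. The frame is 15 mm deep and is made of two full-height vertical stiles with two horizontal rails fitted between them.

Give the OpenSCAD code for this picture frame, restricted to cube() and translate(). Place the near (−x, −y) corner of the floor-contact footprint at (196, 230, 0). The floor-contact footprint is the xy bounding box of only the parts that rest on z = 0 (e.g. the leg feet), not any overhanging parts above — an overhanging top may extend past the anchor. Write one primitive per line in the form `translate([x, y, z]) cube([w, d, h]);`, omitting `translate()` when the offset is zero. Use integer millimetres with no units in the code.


translate([196, 230, 0]) cube([44, 15, 517]);
translate([609, 230, 0]) cube([44, 15, 517]);
translate([240, 230, 0]) cube([369, 15, 44]);
translate([240, 230, 473]) cube([369, 15, 44]);


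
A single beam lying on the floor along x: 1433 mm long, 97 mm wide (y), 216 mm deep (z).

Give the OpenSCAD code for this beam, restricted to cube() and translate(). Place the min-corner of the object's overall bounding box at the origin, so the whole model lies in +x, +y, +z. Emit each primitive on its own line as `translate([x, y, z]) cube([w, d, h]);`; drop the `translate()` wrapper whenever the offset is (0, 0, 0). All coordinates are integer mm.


cube([1433, 97, 216]);


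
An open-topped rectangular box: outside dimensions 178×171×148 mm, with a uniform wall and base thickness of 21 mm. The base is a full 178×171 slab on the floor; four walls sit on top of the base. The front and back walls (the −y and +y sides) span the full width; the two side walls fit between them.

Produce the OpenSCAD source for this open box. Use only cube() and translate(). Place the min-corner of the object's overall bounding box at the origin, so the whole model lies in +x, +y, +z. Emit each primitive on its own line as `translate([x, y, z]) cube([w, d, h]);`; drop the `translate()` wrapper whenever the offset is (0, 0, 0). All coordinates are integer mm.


cube([178, 171, 21]);
translate([0, 0, 21]) cube([178, 21, 127]);
translate([0, 150, 21]) cube([178, 21, 127]);
translate([0, 21, 21]) cube([21, 129, 127]);
translate([157, 21, 21]) cube([21, 129, 127]);


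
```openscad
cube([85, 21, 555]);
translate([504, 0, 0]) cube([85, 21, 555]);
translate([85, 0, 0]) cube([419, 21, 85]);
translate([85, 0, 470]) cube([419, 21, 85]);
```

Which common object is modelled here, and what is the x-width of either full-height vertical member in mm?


A picture frame. The border width is 85 mm.

Four thin pieces enclosing a rectangular opening — a picture frame. The two full-height stiles are 555 mm tall; the top rail sits at z = 470 and is 85 mm tall, so the border above the opening is 555 − 470 = 85 mm, matching the stile x-width.


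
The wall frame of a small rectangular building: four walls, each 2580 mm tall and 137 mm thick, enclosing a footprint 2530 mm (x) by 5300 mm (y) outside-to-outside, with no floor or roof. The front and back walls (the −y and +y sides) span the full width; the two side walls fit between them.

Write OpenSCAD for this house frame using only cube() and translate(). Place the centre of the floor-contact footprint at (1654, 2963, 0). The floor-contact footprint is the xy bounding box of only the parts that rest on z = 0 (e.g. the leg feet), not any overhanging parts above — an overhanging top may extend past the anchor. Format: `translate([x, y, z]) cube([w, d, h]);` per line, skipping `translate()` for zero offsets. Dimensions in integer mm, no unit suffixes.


translate([389, 313, 0]) cube([2530, 137, 2580]);
translate([389, 5476, 0]) cube([2530, 137, 2580]);
translate([389, 450, 0]) cube([137, 5026, 2580]);
translate([2782, 450, 0]) cube([137, 5026, 2580]);


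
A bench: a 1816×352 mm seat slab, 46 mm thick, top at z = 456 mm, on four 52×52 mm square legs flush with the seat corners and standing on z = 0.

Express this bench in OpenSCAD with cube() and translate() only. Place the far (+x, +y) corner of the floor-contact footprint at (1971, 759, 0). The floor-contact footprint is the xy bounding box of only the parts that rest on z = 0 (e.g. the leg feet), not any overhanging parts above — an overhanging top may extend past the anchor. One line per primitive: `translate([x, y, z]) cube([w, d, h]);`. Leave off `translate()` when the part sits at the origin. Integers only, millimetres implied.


translate([155, 407, 410]) cube([1816, 352, 46]);
translate([155, 407, 0]) cube([52, 52, 410]);
translate([155, 707, 0]) cube([52, 52, 410]);
translate([1919, 407, 0]) cube([52, 52, 410]);
translate([1919, 707, 0]) cube([52, 52, 410]);


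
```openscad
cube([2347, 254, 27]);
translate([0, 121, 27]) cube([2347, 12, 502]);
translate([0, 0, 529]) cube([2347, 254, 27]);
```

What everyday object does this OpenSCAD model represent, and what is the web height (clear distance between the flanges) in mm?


An I-beam. The web height is 502 mm.

Two wide flanges with a thin centred web — an I-beam. Overall 556 mm minus two 27 mm flanges gives a web of 556 − 2·27 = 502 mm.


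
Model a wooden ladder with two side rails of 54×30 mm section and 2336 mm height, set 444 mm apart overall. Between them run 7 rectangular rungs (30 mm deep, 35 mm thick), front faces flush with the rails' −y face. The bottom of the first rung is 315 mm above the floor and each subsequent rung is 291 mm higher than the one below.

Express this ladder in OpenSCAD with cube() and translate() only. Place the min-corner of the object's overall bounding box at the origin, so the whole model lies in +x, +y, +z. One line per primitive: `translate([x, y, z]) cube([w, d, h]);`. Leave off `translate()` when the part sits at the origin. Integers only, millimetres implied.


// rung span = 444 - 2*54 = 336
// rung[k] z = 315 + k*291
cube([54, 30, 2336]);
translate([390, 0, 0]) cube([54, 30, 2336]);
translate([54, 0, 315]) cube([336, 30, 35]);
translate([54, 0, 606]) cube([336, 30, 35]);
translate([54, 0, 897]) cube([336, 30, 35]);
translate([54, 0, 1188]) cube([336, 30, 35]);
translate([54, 0, 1479]) cube([336, 30, 35]);
translate([54, 0, 1770]) cube([336, 30, 35]);
translate([54, 0, 2061]) cube([336, 30, 35]);


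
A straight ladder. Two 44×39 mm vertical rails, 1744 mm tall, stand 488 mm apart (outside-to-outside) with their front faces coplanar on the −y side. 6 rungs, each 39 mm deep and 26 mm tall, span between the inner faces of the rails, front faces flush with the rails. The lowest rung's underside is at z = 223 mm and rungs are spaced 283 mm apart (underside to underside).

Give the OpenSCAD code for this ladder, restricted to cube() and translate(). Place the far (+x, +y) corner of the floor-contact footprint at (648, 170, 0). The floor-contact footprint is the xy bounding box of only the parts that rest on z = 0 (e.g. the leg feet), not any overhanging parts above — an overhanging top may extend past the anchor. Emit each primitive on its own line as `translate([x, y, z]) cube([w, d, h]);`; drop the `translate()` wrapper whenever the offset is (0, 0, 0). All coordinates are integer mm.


// rung span = 488 - 2*44 = 400
// rung[k] z = 223 + k*283
translate([160, 131, 0]) cube([44, 39, 1744]);
translate([604, 131, 0]) cube([44, 39, 1744]);
translate([204, 131, 223]) cube([400, 39, 26]);
translate([204, 131, 506]) cube([400, 39, 26]);
translate([204, 131, 789]) cube([400, 39, 26]);
translate([204, 131, 1072]) cube([400, 39, 26]);
translate([204, 131, 1355]) cube([400, 39, 26]);
translate([204, 131, 1638]) cube([400, 39, 26]);


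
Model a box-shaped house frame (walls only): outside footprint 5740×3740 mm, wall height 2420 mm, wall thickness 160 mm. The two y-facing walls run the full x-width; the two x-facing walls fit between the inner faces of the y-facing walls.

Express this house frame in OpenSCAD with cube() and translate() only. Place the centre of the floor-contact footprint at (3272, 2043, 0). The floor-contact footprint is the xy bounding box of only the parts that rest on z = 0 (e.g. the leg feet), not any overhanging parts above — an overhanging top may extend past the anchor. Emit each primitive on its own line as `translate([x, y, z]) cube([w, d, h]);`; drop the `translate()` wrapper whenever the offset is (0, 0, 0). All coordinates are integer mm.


translate([402, 173, 0]) cube([5740, 160, 2420]);
translate([402, 3753, 0]) cube([5740, 160, 2420]);
translate([402, 333, 0]) cube([160, 3420, 2420]);
translate([5982, 333, 0]) cube([160, 3420, 2420]);


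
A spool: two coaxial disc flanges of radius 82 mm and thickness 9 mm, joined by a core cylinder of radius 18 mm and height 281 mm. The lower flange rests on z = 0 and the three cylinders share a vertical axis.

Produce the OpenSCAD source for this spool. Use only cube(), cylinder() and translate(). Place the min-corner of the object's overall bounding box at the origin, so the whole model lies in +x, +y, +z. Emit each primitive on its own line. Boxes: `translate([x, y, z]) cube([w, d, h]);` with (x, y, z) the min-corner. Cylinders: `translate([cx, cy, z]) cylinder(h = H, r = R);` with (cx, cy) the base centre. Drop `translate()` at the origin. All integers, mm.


translate([82, 82, 0]) cylinder(h = 9, r = 82);
translate([82, 82, 9]) cylinder(h = 281, r = 18);
translate([82, 82, 290]) cylinder(h = 9, r = 82);


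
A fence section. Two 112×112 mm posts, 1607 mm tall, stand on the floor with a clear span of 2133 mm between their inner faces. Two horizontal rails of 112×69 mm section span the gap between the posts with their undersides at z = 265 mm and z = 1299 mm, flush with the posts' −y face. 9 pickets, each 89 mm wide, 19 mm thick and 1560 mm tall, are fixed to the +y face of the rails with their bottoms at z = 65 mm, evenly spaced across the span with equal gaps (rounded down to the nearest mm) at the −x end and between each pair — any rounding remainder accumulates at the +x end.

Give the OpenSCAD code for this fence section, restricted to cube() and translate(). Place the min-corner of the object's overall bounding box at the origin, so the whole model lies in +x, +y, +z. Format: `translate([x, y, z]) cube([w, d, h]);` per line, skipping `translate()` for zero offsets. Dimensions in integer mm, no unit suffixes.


cube([112, 112, 1607]);
translate([2245, 0, 0]) cube([112, 112, 1607]);
translate([112, 0, 265]) cube([2133, 112, 69]);
translate([112, 0, 1299]) cube([2133, 112, 69]);
translate([245, 112, 65]) cube([89, 19, 1560]);
translate([467, 112, 65]) cube([89, 19, 1560]);
translate([689, 112, 65]) cube([89, 19, 1560]);
translate([911, 112, 65]) cube([89, 19, 1560]);
translate([1133, 112, 65]) cube([89, 19, 1560]);
translate([1355, 112, 65]) cube([89, 19, 1560]);
translate([1577, 112, 65]) cube([89, 19, 1560]);
translate([1799, 112, 65]) cube([89, 19, 1560]);
translate([2021, 112, 65]) cube([89, 19, 1560]);


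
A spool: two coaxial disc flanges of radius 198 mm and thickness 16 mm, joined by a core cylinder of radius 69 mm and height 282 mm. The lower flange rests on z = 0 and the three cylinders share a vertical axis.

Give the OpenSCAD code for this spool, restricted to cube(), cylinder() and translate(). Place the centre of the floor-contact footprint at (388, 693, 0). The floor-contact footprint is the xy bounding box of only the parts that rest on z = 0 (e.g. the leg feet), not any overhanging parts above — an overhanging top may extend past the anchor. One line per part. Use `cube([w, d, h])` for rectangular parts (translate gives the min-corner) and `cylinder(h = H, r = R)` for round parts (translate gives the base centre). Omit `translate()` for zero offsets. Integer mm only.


translate([388, 693, 0]) cylinder(h = 16, r = 198);
translate([388, 693, 16]) cylinder(h = 282, r = 69);
translate([388, 693, 298]) cylinder(h = 16, r = 198);


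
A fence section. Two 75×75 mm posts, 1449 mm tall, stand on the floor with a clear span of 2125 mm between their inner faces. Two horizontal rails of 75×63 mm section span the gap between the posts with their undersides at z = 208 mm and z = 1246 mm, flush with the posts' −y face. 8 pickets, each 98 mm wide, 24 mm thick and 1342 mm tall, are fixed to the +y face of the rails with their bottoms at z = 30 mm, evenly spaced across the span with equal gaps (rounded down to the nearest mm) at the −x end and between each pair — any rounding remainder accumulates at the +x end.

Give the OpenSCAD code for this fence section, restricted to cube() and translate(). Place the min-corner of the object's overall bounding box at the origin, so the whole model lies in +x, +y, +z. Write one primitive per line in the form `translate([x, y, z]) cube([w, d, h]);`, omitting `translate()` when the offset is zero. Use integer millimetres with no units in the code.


cube([75, 75, 1449]);
translate([2200, 0, 0]) cube([75, 75, 1449]);
translate([75, 0, 208]) cube([2125, 75, 63]);
translate([75, 0, 1246]) cube([2125, 75, 63]);
translate([224, 75, 30]) cube([98, 24, 1342]);
translate([471, 75, 30]) cube([98, 24, 1342]);
translate([718, 75, 30]) cube([98, 24, 1342]);
translate([965, 75, 30]) cube([98, 24, 1342]);
translate([1212, 75, 30]) cube([98, 24, 1342]);
translate([1459, 75, 30]) cube([98, 24, 1342]);
translate([1706, 75, 30]) cube([98, 24, 1342]);
translate([1953, 75, 30]) cube([98, 24, 1342]);


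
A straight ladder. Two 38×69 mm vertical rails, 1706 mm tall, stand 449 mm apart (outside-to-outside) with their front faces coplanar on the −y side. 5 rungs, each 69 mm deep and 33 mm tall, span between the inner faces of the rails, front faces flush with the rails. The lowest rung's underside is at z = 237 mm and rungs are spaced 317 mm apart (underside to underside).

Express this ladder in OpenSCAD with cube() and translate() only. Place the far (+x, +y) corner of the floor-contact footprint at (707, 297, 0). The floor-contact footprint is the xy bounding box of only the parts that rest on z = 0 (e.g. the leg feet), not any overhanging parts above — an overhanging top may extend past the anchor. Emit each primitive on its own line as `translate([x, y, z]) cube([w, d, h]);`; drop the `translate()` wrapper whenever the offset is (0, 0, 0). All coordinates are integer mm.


translate([258, 228, 0]) cube([38, 69, 1706]);
translate([669, 228, 0]) cube([38, 69, 1706]);
translate([296, 228, 237]) cube([373, 69, 33]);
translate([296, 228, 554]) cube([373, 69, 33]);
translate([296, 228, 871]) cube([373, 69, 33]);
translate([296, 228, 1188]) cube([373, 69, 33]);
translate([296, 228, 1505]) cube([373, 69, 33]);


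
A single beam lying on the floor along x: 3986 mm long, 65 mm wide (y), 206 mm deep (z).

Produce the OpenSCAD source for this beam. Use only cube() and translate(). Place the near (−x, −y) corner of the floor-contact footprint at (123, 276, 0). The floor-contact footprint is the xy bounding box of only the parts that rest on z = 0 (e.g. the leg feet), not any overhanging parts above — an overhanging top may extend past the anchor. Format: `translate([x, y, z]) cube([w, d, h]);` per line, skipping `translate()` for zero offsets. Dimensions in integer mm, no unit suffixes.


translate([123, 276, 0]) cube([3986, 65, 206]);


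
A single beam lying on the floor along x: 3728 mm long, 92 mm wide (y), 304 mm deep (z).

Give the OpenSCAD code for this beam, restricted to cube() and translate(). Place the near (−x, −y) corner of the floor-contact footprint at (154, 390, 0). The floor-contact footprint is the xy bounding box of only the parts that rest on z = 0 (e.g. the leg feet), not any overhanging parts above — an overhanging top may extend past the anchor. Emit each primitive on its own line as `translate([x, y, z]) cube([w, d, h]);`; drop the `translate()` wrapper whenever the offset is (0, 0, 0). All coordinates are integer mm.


translate([154, 390, 0]) cube([3728, 92, 304]);


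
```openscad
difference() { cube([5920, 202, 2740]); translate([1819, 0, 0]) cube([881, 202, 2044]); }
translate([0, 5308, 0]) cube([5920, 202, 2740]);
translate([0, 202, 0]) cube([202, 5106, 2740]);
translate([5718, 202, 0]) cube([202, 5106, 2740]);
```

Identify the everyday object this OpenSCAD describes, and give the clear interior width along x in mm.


A single room. The interior width is 5516 mm.

Four walls enclosing a rectangle with a door in the front wall — a room. Outside width 5920 minus two 202 mm walls gives 5516 mm.


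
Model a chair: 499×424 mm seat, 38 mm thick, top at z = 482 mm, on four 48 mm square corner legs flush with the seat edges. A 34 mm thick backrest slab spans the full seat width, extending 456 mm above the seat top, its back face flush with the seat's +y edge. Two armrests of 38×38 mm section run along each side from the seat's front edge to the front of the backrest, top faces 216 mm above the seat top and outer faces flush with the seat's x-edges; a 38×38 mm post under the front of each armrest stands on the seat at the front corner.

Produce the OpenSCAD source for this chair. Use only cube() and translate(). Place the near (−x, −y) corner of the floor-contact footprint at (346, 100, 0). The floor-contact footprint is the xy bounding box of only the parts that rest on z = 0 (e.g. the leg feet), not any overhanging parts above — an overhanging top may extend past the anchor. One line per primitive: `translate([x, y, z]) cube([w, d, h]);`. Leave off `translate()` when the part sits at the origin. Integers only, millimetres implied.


translate([346, 100, 444]) cube([499, 424, 38]);
translate([346, 100, 0]) cube([48, 48, 444]);
translate([797, 100, 0]) cube([48, 48, 444]);
translate([346, 476, 0]) cube([48, 48, 444]);
translate([797, 476, 0]) cube([48, 48, 444]);
translate([346, 490, 482]) cube([499, 34, 456]);
translate([346, 100, 660]) cube([38, 390, 38]);
translate([807, 100, 660]) cube([38, 390, 38]);
translate([346, 100, 482]) cube([38, 38, 178]);
translate([807, 100, 482]) cube([38, 38, 178]);


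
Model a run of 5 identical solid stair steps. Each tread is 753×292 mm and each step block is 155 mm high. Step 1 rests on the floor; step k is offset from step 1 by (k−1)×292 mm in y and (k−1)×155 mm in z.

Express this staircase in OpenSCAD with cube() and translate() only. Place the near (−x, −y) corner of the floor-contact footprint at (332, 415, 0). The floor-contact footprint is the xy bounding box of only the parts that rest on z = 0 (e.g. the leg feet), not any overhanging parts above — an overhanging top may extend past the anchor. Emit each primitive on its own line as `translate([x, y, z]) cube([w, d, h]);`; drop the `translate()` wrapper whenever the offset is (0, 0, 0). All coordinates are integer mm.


translate([332, 415, 0]) cube([753, 292, 155]);
translate([332, 707, 155]) cube([753, 292, 155]);
translate([332, 999, 310]) cube([753, 292, 155]);
translate([332, 1291, 465]) cube([753, 292, 155]);
translate([332, 1583, 620]) cube([753, 292, 155]);


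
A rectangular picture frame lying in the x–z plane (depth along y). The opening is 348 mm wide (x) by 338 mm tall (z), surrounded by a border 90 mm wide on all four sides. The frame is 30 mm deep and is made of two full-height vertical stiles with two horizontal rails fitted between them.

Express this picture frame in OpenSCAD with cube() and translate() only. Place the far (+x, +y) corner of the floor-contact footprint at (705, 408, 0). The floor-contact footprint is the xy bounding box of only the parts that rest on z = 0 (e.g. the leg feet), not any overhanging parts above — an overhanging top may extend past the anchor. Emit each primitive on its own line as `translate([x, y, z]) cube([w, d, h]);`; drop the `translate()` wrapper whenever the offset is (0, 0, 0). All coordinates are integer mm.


translate([177, 378, 0]) cube([90, 30, 518]);
translate([615, 378, 0]) cube([90, 30, 518]);
translate([267, 378, 0]) cube([348, 30, 90]);
translate([267, 378, 428]) cube([348, 30, 90]);


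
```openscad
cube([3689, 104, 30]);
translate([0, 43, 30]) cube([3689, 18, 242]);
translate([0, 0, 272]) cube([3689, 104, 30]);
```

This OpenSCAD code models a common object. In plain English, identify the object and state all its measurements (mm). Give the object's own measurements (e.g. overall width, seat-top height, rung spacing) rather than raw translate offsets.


An I-beam lying along x, 3689 mm long. Overall section height 302 mm. Two flanges 104 mm wide (y) and 30 mm thick, one on the floor and one at the top; a web 18 mm thick runs between them, centred on the flange width.


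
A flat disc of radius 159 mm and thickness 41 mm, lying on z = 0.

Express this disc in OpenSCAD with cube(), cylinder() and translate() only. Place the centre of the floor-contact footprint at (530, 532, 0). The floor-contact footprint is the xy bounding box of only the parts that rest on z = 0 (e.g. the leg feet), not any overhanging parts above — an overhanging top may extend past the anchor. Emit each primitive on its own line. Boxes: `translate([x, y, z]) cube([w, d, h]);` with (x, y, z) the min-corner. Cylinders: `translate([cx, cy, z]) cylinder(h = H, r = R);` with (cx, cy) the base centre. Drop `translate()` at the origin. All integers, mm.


translate([530, 532, 0]) cylinder(h = 41, r = 159);


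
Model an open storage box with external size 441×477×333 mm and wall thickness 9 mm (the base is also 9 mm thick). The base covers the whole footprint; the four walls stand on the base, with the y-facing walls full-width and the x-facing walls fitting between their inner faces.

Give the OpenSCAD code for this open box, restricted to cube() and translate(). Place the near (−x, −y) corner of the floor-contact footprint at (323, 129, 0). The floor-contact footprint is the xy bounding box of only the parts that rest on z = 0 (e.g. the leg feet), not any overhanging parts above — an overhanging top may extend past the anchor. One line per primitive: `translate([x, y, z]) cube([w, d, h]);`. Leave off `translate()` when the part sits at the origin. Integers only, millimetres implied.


translate([323, 129, 0]) cube([441, 477, 9]);
translate([323, 129, 9]) cube([441, 9, 324]);
translate([323, 597, 9]) cube([441, 9, 324]);
translate([323, 138, 9]) cube([9, 459, 324]);
translate([755, 138, 9]) cube([9, 459, 324]);


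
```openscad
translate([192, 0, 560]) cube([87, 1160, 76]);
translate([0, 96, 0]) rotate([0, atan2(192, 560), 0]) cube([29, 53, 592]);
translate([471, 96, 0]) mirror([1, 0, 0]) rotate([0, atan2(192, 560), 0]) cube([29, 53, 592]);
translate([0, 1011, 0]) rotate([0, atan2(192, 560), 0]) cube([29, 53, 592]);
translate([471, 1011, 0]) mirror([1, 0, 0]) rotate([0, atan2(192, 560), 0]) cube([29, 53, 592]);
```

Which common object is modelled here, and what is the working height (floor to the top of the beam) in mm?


A sawhorse. The overall height is 636 mm.

A beam across two mirrored pairs of raked legs — a sawhorse. The beam's underside is at z = 560 (matching the legs' vertical rise in atan2(192, 560)) and the beam is 76 mm tall, so its top is at 560 + 76 = 636 mm. The raked legs top out at the beam's underside, so that is the highest point.


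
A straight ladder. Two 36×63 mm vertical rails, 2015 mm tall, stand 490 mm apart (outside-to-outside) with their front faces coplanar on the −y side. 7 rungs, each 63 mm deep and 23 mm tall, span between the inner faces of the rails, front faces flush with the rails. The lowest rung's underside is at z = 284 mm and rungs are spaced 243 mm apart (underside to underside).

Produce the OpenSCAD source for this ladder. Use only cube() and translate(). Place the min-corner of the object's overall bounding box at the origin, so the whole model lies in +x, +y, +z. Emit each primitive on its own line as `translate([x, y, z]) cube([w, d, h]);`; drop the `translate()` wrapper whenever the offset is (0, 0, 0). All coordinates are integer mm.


cube([36, 63, 2015]);
translate([454, 0, 0]) cube([36, 63, 2015]);
translate([36, 0, 284]) cube([418, 63, 23]);
translate([36, 0, 527]) cube([418, 63, 23]);
translate([36, 0, 770]) cube([418, 63, 23]);
translate([36, 0, 1013]) cube([418, 63, 23]);
translate([36, 0, 1256]) cube([418, 63, 23]);
translate([36, 0, 1499]) cube([418, 63, 23]);
translate([36, 0, 1742]) cube([418, 63, 23]);


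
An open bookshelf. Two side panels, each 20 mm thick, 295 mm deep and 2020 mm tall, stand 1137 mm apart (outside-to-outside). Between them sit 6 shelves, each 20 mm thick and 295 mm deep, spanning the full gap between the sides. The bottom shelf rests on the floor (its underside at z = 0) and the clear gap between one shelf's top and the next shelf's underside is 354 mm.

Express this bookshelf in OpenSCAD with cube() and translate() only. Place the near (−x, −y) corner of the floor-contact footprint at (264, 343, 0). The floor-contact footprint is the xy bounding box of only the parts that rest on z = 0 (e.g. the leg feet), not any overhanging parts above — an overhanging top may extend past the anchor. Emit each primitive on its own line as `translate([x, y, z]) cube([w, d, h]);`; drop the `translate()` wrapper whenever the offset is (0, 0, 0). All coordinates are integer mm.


translate([264, 343, 0]) cube([20, 295, 2020]);
translate([1381, 343, 0]) cube([20, 295, 2020]);
translate([284, 343, 0]) cube([1097, 295, 20]);
translate([284, 343, 374]) cube([1097, 295, 20]);
translate([284, 343, 748]) cube([1097, 295, 20]);
translate([284, 343, 1122]) cube([1097, 295, 20]);
translate([284, 343, 1496]) cube([1097, 295, 20]);
translate([284, 343, 1870]) cube([1097, 295, 20]);


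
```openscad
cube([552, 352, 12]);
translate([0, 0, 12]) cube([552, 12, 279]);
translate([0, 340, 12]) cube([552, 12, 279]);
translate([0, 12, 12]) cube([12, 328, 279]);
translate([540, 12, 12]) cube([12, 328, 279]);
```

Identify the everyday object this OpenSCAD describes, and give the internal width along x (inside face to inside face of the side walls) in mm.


An open box. The internal width is 528 mm.

A 552×352 base slab with four walls standing on it — an open box. The base is 552 mm wide and the walls are 12 mm thick, so the internal width is 552 − 2 × 12 = 528 mm.


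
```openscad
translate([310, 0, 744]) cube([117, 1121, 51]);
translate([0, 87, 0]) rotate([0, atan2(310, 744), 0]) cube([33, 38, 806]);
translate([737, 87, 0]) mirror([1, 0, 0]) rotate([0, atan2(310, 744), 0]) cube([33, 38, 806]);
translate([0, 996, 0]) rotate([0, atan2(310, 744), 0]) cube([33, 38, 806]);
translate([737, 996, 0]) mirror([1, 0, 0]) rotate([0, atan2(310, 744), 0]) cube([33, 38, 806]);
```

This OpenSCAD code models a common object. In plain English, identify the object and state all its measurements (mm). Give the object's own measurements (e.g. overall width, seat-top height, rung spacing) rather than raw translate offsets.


A sawhorse. A 117×1121×51 mm beam (x, y, z) sits on two A-frame leg pairs. Each pair is two raked legs of 33×38 mm section (38 mm along y) splaying symmetrically in x. Each leg rises 744 mm vertically over 310 mm of horizontal reach and is 806 mm long along its own axis. Every leg's outer bottom edge rests on the floor and its outer top edge meets a bottom edge of the beam — the left legs (tilting toward +x) meet the beam's −x bottom edge, the right legs (their mirror images, tilting toward −x) meet its +x bottom edge — so the leg tops tuck under the beam, the beam's underside is 744 mm above the floor, and the feet are 737 mm apart outside-to-outside with the beam centred between them. The two leg pairs are set in 87 mm from either end of the beam.


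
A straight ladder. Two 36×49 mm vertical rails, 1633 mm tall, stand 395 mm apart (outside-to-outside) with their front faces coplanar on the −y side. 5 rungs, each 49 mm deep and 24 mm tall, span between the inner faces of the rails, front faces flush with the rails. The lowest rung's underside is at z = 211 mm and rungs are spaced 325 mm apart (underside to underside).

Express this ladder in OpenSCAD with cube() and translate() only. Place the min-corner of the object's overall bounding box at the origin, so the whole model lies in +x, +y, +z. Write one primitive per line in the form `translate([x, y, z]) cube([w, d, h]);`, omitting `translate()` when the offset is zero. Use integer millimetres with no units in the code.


cube([36, 49, 1633]);
translate([359, 0, 0]) cube([36, 49, 1633]);
translate([36, 0, 211]) cube([323, 49, 24]);
translate([36, 0, 536]) cube([323, 49, 24]);
translate([36, 0, 861]) cube([323, 49, 24]);
translate([36, 0, 1186]) cube([323, 49, 24]);
translate([36, 0, 1511]) cube([323, 49, 24]);


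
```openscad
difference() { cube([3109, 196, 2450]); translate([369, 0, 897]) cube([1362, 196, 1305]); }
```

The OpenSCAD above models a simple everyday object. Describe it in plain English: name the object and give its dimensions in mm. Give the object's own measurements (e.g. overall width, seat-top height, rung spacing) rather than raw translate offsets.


A wall 3109 mm long (x), 196 mm thick (y), 2450 mm tall, with a rectangular window opening cut through it. The opening is 1362 mm wide and 1305 mm tall; its sill is at z = 897 mm and its near (−x) edge is 369 mm from the wall's −x end. The opening passes through the full wall thickness.


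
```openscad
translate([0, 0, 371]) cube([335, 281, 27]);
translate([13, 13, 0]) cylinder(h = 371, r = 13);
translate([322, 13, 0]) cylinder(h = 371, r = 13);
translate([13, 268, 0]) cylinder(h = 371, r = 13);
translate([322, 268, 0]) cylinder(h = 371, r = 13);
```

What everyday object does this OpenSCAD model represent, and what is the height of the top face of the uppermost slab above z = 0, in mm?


A stool. The seat height is 398 mm.

A 335×281×27 slab at z = 371 on four corner cylinders — a stool. The seat top is 371 + 27 = 398 mm.


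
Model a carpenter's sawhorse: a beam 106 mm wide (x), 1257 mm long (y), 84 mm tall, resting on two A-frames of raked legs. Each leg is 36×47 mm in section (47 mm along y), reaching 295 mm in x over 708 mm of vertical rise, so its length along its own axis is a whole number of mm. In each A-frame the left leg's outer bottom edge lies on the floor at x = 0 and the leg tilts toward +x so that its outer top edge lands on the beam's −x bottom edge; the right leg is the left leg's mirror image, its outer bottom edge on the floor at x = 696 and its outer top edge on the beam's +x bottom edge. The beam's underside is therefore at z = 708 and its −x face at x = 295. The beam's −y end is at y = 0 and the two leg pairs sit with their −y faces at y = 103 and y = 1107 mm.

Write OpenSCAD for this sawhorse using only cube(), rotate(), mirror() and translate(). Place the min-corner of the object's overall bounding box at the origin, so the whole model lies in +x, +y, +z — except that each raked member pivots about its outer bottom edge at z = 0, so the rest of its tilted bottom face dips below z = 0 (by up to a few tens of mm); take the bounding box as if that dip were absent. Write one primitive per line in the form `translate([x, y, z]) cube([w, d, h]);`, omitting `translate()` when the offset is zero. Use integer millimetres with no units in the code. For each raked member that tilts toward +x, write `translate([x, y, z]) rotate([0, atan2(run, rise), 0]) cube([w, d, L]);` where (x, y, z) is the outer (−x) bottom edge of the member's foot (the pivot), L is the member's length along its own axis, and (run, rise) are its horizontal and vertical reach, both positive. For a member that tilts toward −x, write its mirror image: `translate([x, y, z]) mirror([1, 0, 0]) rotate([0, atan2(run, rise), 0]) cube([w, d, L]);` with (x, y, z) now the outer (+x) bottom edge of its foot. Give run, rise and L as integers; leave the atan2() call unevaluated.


translate([295, 0, 708]) cube([106, 1257, 84]);
translate([0, 103, 0]) rotate([0, atan2(295, 708), 0]) cube([36, 47, 767]);
translate([696, 103, 0]) mirror([1, 0, 0]) rotate([0, atan2(295, 708), 0]) cube([36, 47, 767]);
translate([0, 1107, 0]) rotate([0, atan2(295, 708), 0]) cube([36, 47, 767]);
translate([696, 1107, 0]) mirror([1, 0, 0]) rotate([0, atan2(295, 708), 0]) cube([36, 47, 767]);


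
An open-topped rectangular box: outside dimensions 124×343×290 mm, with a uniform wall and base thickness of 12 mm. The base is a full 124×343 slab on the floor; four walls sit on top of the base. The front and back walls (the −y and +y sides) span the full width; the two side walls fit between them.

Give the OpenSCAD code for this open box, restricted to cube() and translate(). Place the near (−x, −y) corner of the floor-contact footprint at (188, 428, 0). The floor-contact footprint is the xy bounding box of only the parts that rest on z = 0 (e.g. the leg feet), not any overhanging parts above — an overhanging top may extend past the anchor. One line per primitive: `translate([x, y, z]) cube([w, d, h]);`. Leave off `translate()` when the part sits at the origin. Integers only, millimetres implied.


translate([188, 428, 0]) cube([124, 343, 12]);
translate([188, 428, 12]) cube([124, 12, 278]);
translate([188, 759, 12]) cube([124, 12, 278]);
translate([188, 440, 12]) cube([12, 319, 278]);
translate([300, 440, 12]) cube([12, 319, 278]);


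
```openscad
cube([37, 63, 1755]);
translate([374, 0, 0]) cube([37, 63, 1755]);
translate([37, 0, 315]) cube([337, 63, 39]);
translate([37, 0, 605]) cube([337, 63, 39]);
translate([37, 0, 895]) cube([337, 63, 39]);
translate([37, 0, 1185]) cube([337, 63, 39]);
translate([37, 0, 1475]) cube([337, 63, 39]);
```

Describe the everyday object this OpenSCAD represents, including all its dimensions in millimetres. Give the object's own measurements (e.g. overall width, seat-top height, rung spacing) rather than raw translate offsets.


A straight ladder. Two 37×63 mm vertical rails, 1755 mm tall, stand 411 mm apart (outside-to-outside) with their front faces coplanar on the −y side. 5 rungs, each 63 mm deep and 39 mm tall, span between the inner faces of the rails, front faces flush with the rails. The lowest rung's underside is at z = 315 mm and rungs are spaced 290 mm apart (underside to underside).


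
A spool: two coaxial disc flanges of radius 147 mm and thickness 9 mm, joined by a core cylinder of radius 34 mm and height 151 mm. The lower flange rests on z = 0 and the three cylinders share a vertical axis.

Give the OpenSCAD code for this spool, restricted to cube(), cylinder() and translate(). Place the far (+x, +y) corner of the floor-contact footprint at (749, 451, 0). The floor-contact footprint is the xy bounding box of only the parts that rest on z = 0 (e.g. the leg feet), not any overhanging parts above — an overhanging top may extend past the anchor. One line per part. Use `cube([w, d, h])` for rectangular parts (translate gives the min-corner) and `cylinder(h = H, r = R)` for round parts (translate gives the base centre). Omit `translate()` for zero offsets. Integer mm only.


translate([602, 304, 0]) cylinder(h = 9, r = 147);
translate([602, 304, 9]) cylinder(h = 151, r = 34);
translate([602, 304, 160]) cylinder(h = 9, r = 147);
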